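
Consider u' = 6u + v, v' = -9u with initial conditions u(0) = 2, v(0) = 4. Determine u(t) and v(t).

Coefficient matrix A = [[6, 1], [-9, 0]].
Characteristic polynomial det(A - λI) = λ^2 - 6λ + 9 = 0.
Single eigenvalue λ = 3 with algebraic multiplicity 2.
Eigenvector v = (1,-3); generalized eigenvector w with (A-λI)w=v is (1,-2).
General solution: e^(3t)[K_1·v + K_2·(t·v + w)].
Applying u(0)=2, v(0)=4 gives K_1=-8, K_2=10.

u(t) = 10te^(3t) + 2e^(3t), v(t) = -30te^(3t) + 4e^(3t)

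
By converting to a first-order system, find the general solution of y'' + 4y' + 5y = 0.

Let x_1 = y, x_2 = y'. Then x_1' = x_2 and x_2' = -5x_1 - 4x_2.
A = [[0,1],[-5,-4]]; det(A-λI) = λ^2 + 4λ + 5.
Eigenvalues λ = -2 ± i.

y(t) = C_1e^(-2t)cos(t) + C_2e^(-2t)sin(t)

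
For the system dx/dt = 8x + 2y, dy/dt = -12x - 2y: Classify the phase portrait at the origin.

unstable node

A = [[8,2],[-12,-2]]; det(A-λI) = λ^2 - 6λ + 8.
λ = 4, 2: both positive.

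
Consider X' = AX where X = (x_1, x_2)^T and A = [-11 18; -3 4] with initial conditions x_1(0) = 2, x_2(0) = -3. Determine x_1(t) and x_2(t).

x_1(t) = -22e^(-2t) + 24e^(-5t), x_2(t) = -11e^(-2t) + 8e^(-5t)

Coefficient matrix A = [[-11, 18], [-3, 4]].
Characteristic polynomial det(A - λI) = λ^2 + 7λ + 10 = 0.
Eigenvalues λ = -5, -2.
For λ=-5: (A-λI) row 1 is [-6, 18], so an eigenvector is (-3, -1).
For λ=-2: (A-λI) row 1 is [-9, 18], so an eigenvector is (-2, -1).
General solution: C_1e^(-5t)(-3,-1) + C_2e^(-2t)(-2,-1).
Applying x_1(0)=2, x_2(0)=-3 gives C_1=-8, C_2=11.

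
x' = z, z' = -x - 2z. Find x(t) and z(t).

x(t) = -K_1e^(-t) - K_2te^(-t), z(t) = K_1e^(-t) + K_2te^(-t) - K_2e^(-t)

Coefficient matrix A = [[0, 1], [-1, -2]].
Characteristic polynomial det(A - λI) = λ^2 + 2λ + 1 = 0.
Single eigenvalue λ = -1 with algebraic multiplicity 2.
Eigenvector v = (-1,1); generalized eigenvector w with (A-λI)w=v is (0,-1).
General solution: e^(-t)[K_1·v + K_2·(t·v + w)].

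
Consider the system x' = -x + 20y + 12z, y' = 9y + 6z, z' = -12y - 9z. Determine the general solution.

Coefficient matrix A = [[-1, 20, 12], [0, 9, 6], [0, -12, -9]].
det(A - λI) = 0 gives eigenvalues λ = 3, -3, -1.
For λ=3: eigenvector (2,1,-1).
For λ=-3: eigenvector (2,1,-2).
For λ=-1: eigenvector (1,0,0).
General solution: K_1e^(3t)(2,1,-1) + K_2e^(-3t)(2,1,-2) + K_3e^(-t)(1,0,0).

x(t) = 2K_1e^(3t) + 2K_2e^(-3t) + K_3e^(-t), y(t) = K_1e^(3t) + K_2e^(-3t), z(t) = -K_1e^(3t) - 2K_2e^(-3t)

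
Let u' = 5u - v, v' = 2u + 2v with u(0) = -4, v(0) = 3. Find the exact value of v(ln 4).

-1920

A = [[5,-1],[2,2]]; eigenvalues λ = 3, 4.
Eigenvectors: (-1,-2) for λ=3, (-1,-1) for λ=4.
From the initial condition, c_1 = -7, c_2 = 11.
v(ln 4) = (-7)(4^3)(-2) + (11)(4^4)(-1) = -1920.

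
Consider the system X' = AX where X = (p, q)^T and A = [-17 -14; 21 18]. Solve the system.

Coefficient matrix A = [[-17, -14], [21, 18]].
Characteristic polynomial det(A - λI) = λ^2 - λ - 12 = 0.
Eigenvalues λ = -3, 4.
For λ=-3: (A-λI) row 1 is [-14, -14], so an eigenvector is (-1, 1).
For λ=4: (A-λI) row 1 is [-21, -14], so an eigenvector is (2, -3).
General solution: C_1e^(-3t)(-1,1) + C_2e^(4t)(2,-3).

p(t) = -C_1e^(-3t) + 2C_2e^(4t), q(t) = C_1e^(-3t) - 3C_2e^(4t)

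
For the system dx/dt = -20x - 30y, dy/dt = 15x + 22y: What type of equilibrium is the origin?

unstable spiral

A = [[-20,-30],[15,22]]; det(A-λI) = λ^2 - 2λ + 10.
λ = 1 ± 3i: positive real part.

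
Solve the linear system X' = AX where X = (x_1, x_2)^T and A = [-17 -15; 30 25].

Coefficient matrix A = [[-17, -15], [30, 25]].
Characteristic polynomial det(A - λI) = λ^2 - 8λ + 25 = 0.
Eigenvalues λ = 4 ± 3i (complex conjugate pair).
For λ=4+3i: an eigenvector is (-2,3) - i(-1,1) = (-2 + i, 3 - i).
A real fundamental pair from Re and Im of e^((4+3i)t)v: X_1 = e^(4t)(cos(3t)·(-2,3) + sin(3t)·(-1,1)), X_2 = e^(4t)(sin(3t)·(-2,3) - cos(3t)·(-1,1)).
General solution: c_1X_1 + c_2X_2.

x_1(t) = -c_1e^(4t)sin(3t) - 2c_1e^(4t)cos(3t) - 2c_2e^(4t)sin(3t) + c_2e^(4t)cos(3t), x_2(t) = c_1e^(4t)sin(3t) + 3c_1e^(4t)cos(3t) + 3c_2e^(4t)sin(3t) - c_2e^(4t)cos(3t)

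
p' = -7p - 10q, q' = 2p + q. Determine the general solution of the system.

p(t) = C_1e^(-3t)sin(2t) + 2C_1e^(-3t)cos(2t) + 2C_2e^(-3t)sin(2t) - C_2e^(-3t)cos(2t), q(t) = -C_1e^(-3t)cos(2t) - C_2e^(-3t)sin(2t)

Coefficient matrix A = [[-7, -10], [2, 1]].
Characteristic polynomial det(A - λI) = λ^2 + 6λ + 13 = 0.
Eigenvalues λ = -3 ± 2i (complex conjugate pair).
For λ=-3+2i: an eigenvector is (2,-1) - i(1,0) = (2 - i, -1).
A real fundamental pair from Re and Im of e^((-3+2i)t)v: X_1 = e^(-3t)(cos(2t)·(2,-1) + sin(2t)·(1,0)), X_2 = e^(-3t)(sin(2t)·(2,-1) - cos(2t)·(1,0)).
General solution: C_1X_1 + C_2X_2.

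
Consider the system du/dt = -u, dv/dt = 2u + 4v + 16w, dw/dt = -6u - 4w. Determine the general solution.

u(t) = c_1e^(-t), v(t) = 6c_1e^(-t) - 2c_2e^(-4t) + c_3e^(4t), w(t) = -2c_1e^(-t) + c_2e^(-4t)

Coefficient matrix A = [[-1, 0, 0], [2, 4, 16], [-6, 0, -4]].
det(A - λI) = 0 gives eigenvalues λ = -1, -4, 4.
For λ=-1: eigenvector (1,6,-2).
For λ=-4: eigenvector (0,-2,1).
For λ=4: eigenvector (0,1,0).
General solution: c_1e^(-t)(1,6,-2) + c_2e^(-4t)(0,-2,1) + c_3e^(4t)(0,1,0).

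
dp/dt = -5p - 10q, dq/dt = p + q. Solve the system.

Coefficient matrix A = [[-5, -10], [1, 1]].
Characteristic polynomial det(A - λI) = λ^2 + 4λ + 5 = 0.
Eigenvalues λ = -2 ± i (complex conjugate pair).
For λ=-2+i: an eigenvector is (-1,0) - i(3,-1) = (-1 - 3i, 0 + i).
A real fundamental pair from Re and Im of e^((-2+i)t)v: X_1 = e^(-2t)(cos(t)·(-1,0) + sin(t)·(3,-1)), X_2 = e^(-2t)(sin(t)·(-1,0) - cos(t)·(3,-1)).
General solution: c_1X_1 + c_2X_2.

p(t) = 3c_1e^(-2t)sin(t) - c_1e^(-2t)cos(t) - c_2e^(-2t)sin(t) - 3c_2e^(-2t)cos(t), q(t) = -c_1e^(-2t)sin(t) + c_2e^(-2t)cos(t)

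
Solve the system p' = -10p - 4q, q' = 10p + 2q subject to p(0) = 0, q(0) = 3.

p(t) = -6e^(-4t)sin(2t), q(t) = 9e^(-4t)sin(2t) + 3e^(-4t)cos(2t)

Coefficient matrix A = [[-10, -4], [10, 2]].
Characteristic polynomial det(A - λI) = λ^2 + 8λ + 20 = 0.
Eigenvalues λ = -4 ± 2i (complex conjugate pair).
For λ=-4+2i: an eigenvector is (1,-1) - i(-1,2) = (1 + i, -1 - 2i).
A real fundamental pair from Re and Im of e^((-4+2i)t)v: X_1 = e^(-4t)(cos(2t)·(1,-1) + sin(2t)·(-1,2)), X_2 = e^(-4t)(sin(2t)·(1,-1) - cos(2t)·(-1,2)).
General solution: C_1X_1 + C_2X_2.
Applying p(0)=0, q(0)=3 gives C_1=3, C_2=-3.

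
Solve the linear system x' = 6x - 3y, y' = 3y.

x(t) = -K_1e^(3t) + K_2e^(6t), y(t) = -K_1e^(3t)

Coefficient matrix A = [[6, -3], [0, 3]].
Characteristic polynomial det(A - λI) = λ^2 - 9λ + 18 = 0.
Eigenvalues λ = 3, 6.
For λ=3: (A-λI) row 1 is [3, -3], so an eigenvector is (-1, -1).
For λ=6: (A-λI) row 1 is [0, -3], so an eigenvector is (1, 0).
General solution: K_1e^(3t)(-1,-1) + K_2e^(6t)(1,0).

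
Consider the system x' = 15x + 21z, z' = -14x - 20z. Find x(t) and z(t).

x(t) = c_1e^(-6t) - 3c_2e^(t), z(t) = -c_1e^(-6t) + 2c_2e^(t)

Coefficient matrix A = [[15, 21], [-14, -20]].
Characteristic polynomial det(A - λI) = λ^2 + 5λ - 6 = 0.
Eigenvalues λ = -6, 1.
For λ=-6: (A-λI) row 1 is [21, 21], so an eigenvector is (1, -1).
For λ=1: (A-λI) row 1 is [14, 21], so an eigenvector is (-3, 2).
General solution: c_1e^(-6t)(1,-1) + c_2e^(t)(-3,2).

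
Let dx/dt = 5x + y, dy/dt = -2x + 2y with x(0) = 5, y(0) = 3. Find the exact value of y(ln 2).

A = [[5,1],[-2,2]]; eigenvalues λ = 3, 4.
Eigenvectors: (1,-2) for λ=3, (-1,1) for λ=4.
From the initial condition, c_1 = -8, c_2 = -13.
y(ln 2) = (-8)(2^3)(-2) + (-13)(2^4)(1) = -80.

-80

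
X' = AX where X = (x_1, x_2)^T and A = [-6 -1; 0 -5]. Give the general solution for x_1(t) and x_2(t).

Coefficient matrix A = [[-6, -1], [0, -5]].
Characteristic polynomial det(A - λI) = λ^2 + 11λ + 30 = 0.
Eigenvalues λ = -6, -5.
For λ=-6: (A-λI) row 1 is [0, -1], so an eigenvector is (-1, 0).
For λ=-5: (A-λI) row 1 is [-1, -1], so an eigenvector is (1, -1).
General solution: C_1e^(-6t)(-1,0) + C_2e^(-5t)(1,-1).

x_1(t) = -C_1e^(-6t) + C_2e^(-5t), x_2(t) = -C_2e^(-5t)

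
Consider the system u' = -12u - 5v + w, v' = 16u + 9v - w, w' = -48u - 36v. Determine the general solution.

Coefficient matrix A = [[-12, -5, 1], [16, 9, -1], [-48, -36, 0]].
det(A - λI) = 0 gives eigenvalues λ = -4, 4, -3.
For λ=-4: eigenvector (-1,1,-3).
For λ=4: eigenvector (-1,2,-6).
For λ=-3: eigenvector (1,-1,4).
General solution: C_1e^(-4t)(-1,1,-3) + C_2e^(4t)(-1,2,-6) + C_3e^(-3t)(1,-1,4).

u(t) = -C_1e^(-4t) - C_2e^(4t) + C_3e^(-3t), v(t) = C_1e^(-4t) + 2C_2e^(4t) - C_3e^(-3t), w(t) = -3C_1e^(-4t) - 6C_2e^(4t) + 4C_3e^(-3t)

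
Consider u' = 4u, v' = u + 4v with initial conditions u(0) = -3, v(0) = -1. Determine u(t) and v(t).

Coefficient matrix A = [[4, 0], [1, 4]].
Characteristic polynomial det(A - λI) = λ^2 - 8λ + 16 = 0.
Single eigenvalue λ = 4 with algebraic multiplicity 2.
Eigenvector v = (0,1); generalized eigenvector w with (A-λI)w=v is (1,-2).
General solution: e^(4t)[C_1·v + C_2·(t·v + w)].
Applying u(0)=-3, v(0)=-1 gives C_1=-7, C_2=-3.

u(t) = -3e^(4t), v(t) = -3te^(4t) - e^(4t)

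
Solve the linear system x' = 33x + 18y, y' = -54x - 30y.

x(t) = -2c_1e^(6t) + c_2e^(-3t), y(t) = 3c_1e^(6t) - 2c_2e^(-3t)

Coefficient matrix A = [[33, 18], [-54, -30]].
Characteristic polynomial det(A - λI) = λ^2 - 3λ - 18 = 0.
Eigenvalues λ = 6, -3.
For λ=6: (A-λI) row 1 is [27, 18], so an eigenvector is (-2, 3).
For λ=-3: (A-λI) row 1 is [36, 18], so an eigenvector is (1, -2).
General solution: c_1e^(6t)(-2,3) + c_2e^(-3t)(1,-2).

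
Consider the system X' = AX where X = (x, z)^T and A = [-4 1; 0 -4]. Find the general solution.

x(t) = K_1e^(-4t) + K_2te^(-4t) + 3K_2e^(-4t), z(t) = K_2e^(-4t)

Coefficient matrix A = [[-4, 1], [0, -4]].
Characteristic polynomial det(A - λI) = λ^2 + 8λ + 16 = 0.
Single eigenvalue λ = -4 with algebraic multiplicity 2.
Eigenvector v = (1,0); generalized eigenvector w with (A-λI)w=v is (3,1).
General solution: e^(-4t)[K_1·v + K_2·(t·v + w)].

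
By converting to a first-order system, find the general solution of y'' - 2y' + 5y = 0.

Let x_1 = y, x_2 = y'. Then x_1' = x_2 and x_2' = -5x_1 + 2x_2.
A = [[0,1],[-5,2]]; det(A-λI) = λ^2 - 2λ + 5.
Eigenvalues λ = 1 ± 2i.

y(t) = K_1e^(t)cos(2t) + K_2e^(t)sin(2t)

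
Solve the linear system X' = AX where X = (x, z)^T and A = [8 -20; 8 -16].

Coefficient matrix A = [[8, -20], [8, -16]].
Characteristic polynomial det(A - λI) = λ^2 + 8λ + 32 = 0.
Eigenvalues λ = -4 ± 4i (complex conjugate pair).
For λ=-4+4i: an eigenvector is (-1,-1) - i(2,1) = (-1 - 2i, -1 - i).
A real fundamental pair from Re and Im of e^((-4+4i)t)v: X_1 = e^(-4t)(cos(4t)·(-1,-1) + sin(4t)·(2,1)), X_2 = e^(-4t)(sin(4t)·(-1,-1) - cos(4t)·(2,1)).
General solution: K_1X_1 + K_2X_2.

x(t) = 2K_1e^(-4t)sin(4t) - K_1e^(-4t)cos(4t) - K_2e^(-4t)sin(4t) - 2K_2e^(-4t)cos(4t), z(t) = K_1e^(-4t)sin(4t) - K_1e^(-4t)cos(4t) - K_2e^(-4t)sin(4t) - K_2e^(-4t)cos(4t)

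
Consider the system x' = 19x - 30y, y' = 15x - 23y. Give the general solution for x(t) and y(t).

Coefficient matrix A = [[19, -30], [15, -23]].
Characteristic polynomial det(A - λI) = λ^2 + 4λ + 13 = 0.
Eigenvalues λ = -2 ± 3i (complex conjugate pair).
For λ=-2+3i: an eigenvector is (-3,-2) - i(-1,-1) = (-3 + i, -2 + i).
A real fundamental pair from Re and Im of e^((-2+3i)t)v: X_1 = e^(-2t)(cos(3t)·(-3,-2) + sin(3t)·(-1,-1)), X_2 = e^(-2t)(sin(3t)·(-3,-2) - cos(3t)·(-1,-1)).
General solution: C_1X_1 + C_2X_2.

x(t) = -C_1e^(-2t)sin(3t) - 3C_1e^(-2t)cos(3t) - 3C_2e^(-2t)sin(3t) + C_2e^(-2t)cos(3t), y(t) = -C_1e^(-2t)sin(3t) - 2C_1e^(-2t)cos(3t) - 2C_2e^(-2t)sin(3t) + C_2e^(-2t)cos(3t)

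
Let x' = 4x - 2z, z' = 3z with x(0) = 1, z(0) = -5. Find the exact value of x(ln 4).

2176

A = [[4,-2],[0,3]]; eigenvalues λ = 3, 4.
Eigenvectors: (-2,-1) for λ=3, (1,0) for λ=4.
From the initial condition, c_1 = 5, c_2 = 11.
x(ln 4) = (5)(4^3)(-2) + (11)(4^4)(1) = 2176.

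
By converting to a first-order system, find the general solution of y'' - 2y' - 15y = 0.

Let x_1 = y, x_2 = y'. Then x_1' = x_2 and x_2' = 15x_1 + 2x_2.
A = [[0,1],[15,2]]; det(A-λI) = λ^2 - 2λ - 15.
Eigenvalues λ = 5, -3 with eigenvectors (1,5), (1,-3).

y(t) = K_1e^(5t) + K_2e^(-3t)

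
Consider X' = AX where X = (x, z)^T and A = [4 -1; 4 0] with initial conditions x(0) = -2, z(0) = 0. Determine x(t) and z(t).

Coefficient matrix A = [[4, -1], [4, 0]].
Characteristic polynomial det(A - λI) = λ^2 - 4λ + 4 = 0.
Single eigenvalue λ = 2 with algebraic multiplicity 2.
Eigenvector v = (1,2); generalized eigenvector w with (A-λI)w=v is (0,-1).
General solution: e^(2t)[K_1·v + K_2·(t·v + w)].
Applying x(0)=-2, z(0)=0 gives K_1=-2, K_2=-4.

x(t) = -4te^(2t) - 2e^(2t), z(t) = -8te^(2t)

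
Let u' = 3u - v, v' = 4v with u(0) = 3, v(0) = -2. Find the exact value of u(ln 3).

A = [[3,-1],[0,4]]; eigenvalues λ = 3, 4.
Eigenvectors: (1,0) for λ=3, (-1,1) for λ=4.
From the initial condition, c_1 = 1, c_2 = -2.
u(ln 3) = (1)(3^3)(1) + (-2)(3^4)(-1) = 189.

189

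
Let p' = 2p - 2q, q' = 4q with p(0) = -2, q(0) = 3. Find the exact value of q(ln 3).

243

A = [[2,-2],[0,4]]; eigenvalues λ = 2, 4.
Eigenvectors: (1,0) for λ=2, (-1,1) for λ=4.
From the initial condition, c_1 = 1, c_2 = 3.
q(ln 3) = (1)(3^2)(0) + (3)(3^4)(1) = 243.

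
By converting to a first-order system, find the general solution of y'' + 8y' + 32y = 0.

y(t) = c_1e^(-4t)cos(4t) + c_2e^(-4t)sin(4t)

Let x_1 = y, x_2 = y'. Then x_1' = x_2 and x_2' = -32x_1 - 8x_2.
A = [[0,1],[-32,-8]]; det(A-λI) = λ^2 + 8λ + 32.
Eigenvalues λ = -4 ± 4i.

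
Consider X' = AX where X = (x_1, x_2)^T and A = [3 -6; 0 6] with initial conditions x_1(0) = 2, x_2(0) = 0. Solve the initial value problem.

Coefficient matrix A = [[3, -6], [0, 6]].
Characteristic polynomial det(A - λI) = λ^2 - 9λ + 18 = 0.
Eigenvalues λ = 6, 3.
For λ=6: (A-λI) row 1 is [-3, -6], so an eigenvector is (2, -1).
For λ=3: (A-λI) row 1 is [0, -6], so an eigenvector is (-1, 0).
General solution: c_1e^(6t)(2,-1) + c_2e^(3t)(-1,0).
Applying x_1(0)=2, x_2(0)=0 gives c_1=0, c_2=-2.

x_1(t) = 2e^(3t), x_2(t) = 0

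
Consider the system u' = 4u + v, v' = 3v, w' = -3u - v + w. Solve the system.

u(t) = c_1e^(4t) - c_2e^(3t), v(t) = c_2e^(3t), w(t) = -c_1e^(4t) + c_2e^(3t) + c_3e^(t)

Coefficient matrix A = [[4, 1, 0], [0, 3, 0], [-3, -1, 1]].
det(A - λI) = 0 gives eigenvalues λ = 4, 3, 1.
For λ=4: eigenvector (1,0,-1).
For λ=3: eigenvector (-1,1,1).
For λ=1: eigenvector (0,0,1).
General solution: c_1e^(4t)(1,0,-1) + c_2e^(3t)(-1,1,1) + c_3e^(t)(0,0,1).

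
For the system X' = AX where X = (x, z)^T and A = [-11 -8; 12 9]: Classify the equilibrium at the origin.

A = [[-11,-8],[12,9]]; det(A-λI) = λ^2 + 2λ - 3.
λ = -3, 1: opposite signs.

saddle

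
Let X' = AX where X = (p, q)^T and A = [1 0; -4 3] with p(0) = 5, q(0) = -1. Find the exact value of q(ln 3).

A = [[1,0],[-4,3]]; eigenvalues λ = 1, 3.
Eigenvectors: (1,2) for λ=1, (0,-1) for λ=3.
From the initial condition, c_1 = 5, c_2 = 11.
q(ln 3) = (5)(3^1)(2) + (11)(3^3)(-1) = -267.

-267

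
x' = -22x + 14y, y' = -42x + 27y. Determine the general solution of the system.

x(t) = -c_1e^(6t) - 2c_2e^(-t), y(t) = -2c_1e^(6t) - 3c_2e^(-t)

Coefficient matrix A = [[-22, 14], [-42, 27]].
Characteristic polynomial det(A - λI) = λ^2 - 5λ - 6 = 0.
Eigenvalues λ = 6, -1.
For λ=6: (A-λI) row 1 is [-28, 14], so an eigenvector is (-1, -2).
For λ=-1: (A-λI) row 1 is [-21, 14], so an eigenvector is (-2, -3).
General solution: c_1e^(6t)(-1,-2) + c_2e^(-t)(-2,-3).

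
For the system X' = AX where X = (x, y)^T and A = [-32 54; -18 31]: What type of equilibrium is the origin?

saddle

A = [[-32,54],[-18,31]]; det(A-λI) = λ^2 + λ - 20.
λ = -5, 4: opposite signs.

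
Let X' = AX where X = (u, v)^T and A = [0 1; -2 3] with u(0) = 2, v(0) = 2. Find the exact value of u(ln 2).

A = [[0,1],[-2,3]]; eigenvalues λ = 1, 2.
Eigenvectors: (-1,-1) for λ=1, (1,2) for λ=2.
From the initial condition, c_1 = -2, c_2 = 0.
u(ln 2) = (-2)(2^1)(-1) + (0)(2^2)(1) = 4.

4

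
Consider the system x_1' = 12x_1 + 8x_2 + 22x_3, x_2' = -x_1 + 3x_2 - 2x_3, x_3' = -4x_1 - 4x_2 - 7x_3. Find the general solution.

Coefficient matrix A = [[12, 8, 22], [-1, 3, -2], [-4, -4, -7]].
det(A - λI) = 0 gives eigenvalues λ = 4, 3, 1.
For λ=4: eigenvector (1,-1,0).
For λ=3: eigenvector (4,1,-2).
For λ=1: eigenvector (-2,0,1).
General solution: C_1e^(4t)(1,-1,0) + C_2e^(3t)(4,1,-2) + C_3e^(t)(-2,0,1).

x_1(t) = C_1e^(4t) + 4C_2e^(3t) - 2C_3e^(t), x_2(t) = -C_1e^(4t) + C_2e^(3t), x_3(t) = -2C_2e^(3t) + C_3e^(t)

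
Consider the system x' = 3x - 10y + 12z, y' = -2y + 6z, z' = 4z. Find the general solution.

Coefficient matrix A = [[3, -10, 12], [0, -2, 6], [0, 0, 4]].
det(A - λI) = 0 gives eigenvalues λ = 3, -2, 4.
For λ=3: eigenvector (1,0,0).
For λ=-2: eigenvector (2,1,0).
For λ=4: eigenvector (2,1,1).
General solution: c_1e^(3t)(1,0,0) + c_2e^(-2t)(2,1,0) + c_3e^(4t)(2,1,1).

x(t) = c_1e^(3t) + 2c_2e^(-2t) + 2c_3e^(4t), y(t) = c_2e^(-2t) + c_3e^(4t), z(t) = c_3e^(4t)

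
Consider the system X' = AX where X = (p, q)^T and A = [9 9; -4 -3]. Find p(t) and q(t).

p(t) = 3K_1e^(3t) + 3K_2te^(3t) - K_2e^(3t), q(t) = -2K_1e^(3t) - 2K_2te^(3t) + K_2e^(3t)

Coefficient matrix A = [[9, 9], [-4, -3]].
Characteristic polynomial det(A - λI) = λ^2 - 6λ + 9 = 0.
Single eigenvalue λ = 3 with algebraic multiplicity 2.
Eigenvector v = (3,-2); generalized eigenvector w with (A-λI)w=v is (-1,1).
General solution: e^(3t)[K_1·v + K_2·(t·v + w)].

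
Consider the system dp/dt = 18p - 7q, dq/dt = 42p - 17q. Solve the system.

p(t) = K_1e^(-3t) - K_2e^(4t), q(t) = 3K_1e^(-3t) - 2K_2e^(4t)

Coefficient matrix A = [[18, -7], [42, -17]].
Characteristic polynomial det(A - λI) = λ^2 - λ - 12 = 0.
Eigenvalues λ = -3, 4.
For λ=-3: (A-λI) row 1 is [21, -7], so an eigenvector is (1, 3).
For λ=4: (A-λI) row 1 is [14, -7], so an eigenvector is (-1, -2).
General solution: K_1e^(-3t)(1,3) + K_2e^(4t)(-1,-2).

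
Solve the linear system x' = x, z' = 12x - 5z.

Coefficient matrix A = [[1, 0], [12, -5]].
Characteristic polynomial det(A - λI) = λ^2 + 4λ - 5 = 0.
Eigenvalues λ = 1, -5.
For λ=1: (A-λI) row 2 is [12, -6], so an eigenvector is (-1, -2).
For λ=-5: (A-λI) row 1 is [6, 0], so an eigenvector is (0, -1).
General solution: c_1e^(t)(-1,-2) + c_2e^(-5t)(0,-1).

x(t) = -c_1e^(t), z(t) = -2c_1e^(t) - c_2e^(-5t)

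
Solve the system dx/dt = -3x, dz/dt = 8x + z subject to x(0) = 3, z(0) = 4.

Coefficient matrix A = [[-3, 0], [8, 1]].
Characteristic polynomial det(A - λI) = λ^2 + 2λ - 3 = 0.
Eigenvalues λ = 1, -3.
For λ=1: (A-λI) row 1 is [-4, 0], so an eigenvector is (0, -1).
For λ=-3: (A-λI) row 2 is [8, 4], so an eigenvector is (1, -2).
General solution: c_1e^(t)(0,-1) + c_2e^(-3t)(1,-2).
Applying x(0)=3, z(0)=4 gives c_1=-10, c_2=3.

x(t) = 3e^(-3t), z(t) = 10e^(t) - 6e^(-3t)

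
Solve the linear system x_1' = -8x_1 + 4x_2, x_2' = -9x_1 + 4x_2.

Coefficient matrix A = [[-8, 4], [-9, 4]].
Characteristic polynomial det(A - λI) = λ^2 + 4λ + 4 = 0.
Single eigenvalue λ = -2 with algebraic multiplicity 2.
Eigenvector v = (2,3); generalized eigenvector w with (A-λI)w=v is (1,2).
General solution: e^(-2t)[K_1·v + K_2·(t·v + w)].

x_1(t) = 2K_1e^(-2t) + 2K_2te^(-2t) + K_2e^(-2t), x_2(t) = 3K_1e^(-2t) + 3K_2te^(-2t) + 2K_2e^(-2t)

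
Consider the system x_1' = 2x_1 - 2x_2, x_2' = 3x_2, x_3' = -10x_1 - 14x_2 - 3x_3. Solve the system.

Coefficient matrix A = [[2, -2, 0], [0, 3, 0], [-10, -14, -3]].
det(A - λI) = 0 gives eigenvalues λ = 2, 3, -3.
For λ=2: eigenvector (1,0,-2).
For λ=3: eigenvector (-2,1,1).
For λ=-3: eigenvector (0,0,1).
General solution: c_1e^(2t)(1,0,-2) + c_2e^(3t)(-2,1,1) + c_3e^(-3t)(0,0,1).

x_1(t) = c_1e^(2t) - 2c_2e^(3t), x_2(t) = c_2e^(3t), x_3(t) = -2c_1e^(2t) + c_2e^(3t) + c_3e^(-3t)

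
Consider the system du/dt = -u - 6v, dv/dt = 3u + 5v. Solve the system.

u(t) = K_1e^(2t)sin(3t) - K_1e^(2t)cos(3t) - K_2e^(2t)sin(3t) - K_2e^(2t)cos(3t), v(t) = -K_1e^(2t)sin(3t) + K_2e^(2t)cos(3t)

Coefficient matrix A = [[-1, -6], [3, 5]].
Characteristic polynomial det(A - λI) = λ^2 - 4λ + 13 = 0.
Eigenvalues λ = 2 ± 3i (complex conjugate pair).
For λ=2+3i: an eigenvector is (-1,0) - i(1,-1) = (-1 - i, 0 + i).
A real fundamental pair from Re and Im of e^((2+3i)t)v: X_1 = e^(2t)(cos(3t)·(-1,0) + sin(3t)·(1,-1)), X_2 = e^(2t)(sin(3t)·(-1,0) - cos(3t)·(1,-1)).
General solution: K_1X_1 + K_2X_2.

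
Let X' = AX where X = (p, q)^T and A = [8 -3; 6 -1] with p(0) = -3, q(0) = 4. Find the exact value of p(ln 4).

-10128

A = [[8,-3],[6,-1]]; eigenvalues λ = 2, 5.
Eigenvectors: (-1,-2) for λ=2, (-1,-1) for λ=5.
From the initial condition, c_1 = -7, c_2 = 10.
p(ln 4) = (-7)(4^2)(-1) + (10)(4^5)(-1) = -10128.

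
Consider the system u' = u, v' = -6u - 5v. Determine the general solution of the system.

u(t) = c_2e^(t), v(t) = c_1e^(-5t) - c_2e^(t)

Coefficient matrix A = [[1, 0], [-6, -5]].
Characteristic polynomial det(A - λI) = λ^2 + 4λ - 5 = 0.
Eigenvalues λ = -5, 1.
For λ=-5: (A-λI) row 1 is [6, 0], so an eigenvector is (0, 1).
For λ=1: (A-λI) row 2 is [-6, -6], so an eigenvector is (1, -1).
General solution: c_1e^(-5t)(0,1) + c_2e^(t)(1,-1).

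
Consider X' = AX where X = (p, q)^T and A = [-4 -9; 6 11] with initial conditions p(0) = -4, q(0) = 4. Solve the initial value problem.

p(t) = -4e^(5t), q(t) = 4e^(5t)

Coefficient matrix A = [[-4, -9], [6, 11]].
Characteristic polynomial det(A - λI) = λ^2 - 7λ + 10 = 0.
Eigenvalues λ = 2, 5.
For λ=2: (A-λI) row 1 is [-6, -9], so an eigenvector is (3, -2).
For λ=5: (A-λI) row 1 is [-9, -9], so an eigenvector is (-1, 1).
General solution: c_1e^(2t)(3,-2) + c_2e^(5t)(-1,1).
Applying p(0)=-4, q(0)=4 gives c_1=0, c_2=4.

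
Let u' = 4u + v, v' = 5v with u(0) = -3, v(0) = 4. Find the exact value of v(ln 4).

A = [[4,1],[0,5]]; eigenvalues λ = 4, 5.
Eigenvectors: (-1,0) for λ=4, (1,1) for λ=5.
From the initial condition, c_1 = 7, c_2 = 4.
v(ln 4) = (7)(4^4)(0) + (4)(4^5)(1) = 4096.

4096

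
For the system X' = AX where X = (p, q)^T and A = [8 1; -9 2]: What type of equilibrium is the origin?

A = [[8,1],[-9,2]]; det(A-λI) = λ^2 - 10λ + 25.
repeated λ = 5 with a single eigenvector.

unstable improper node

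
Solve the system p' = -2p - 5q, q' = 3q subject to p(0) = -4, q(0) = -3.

Coefficient matrix A = [[-2, -5], [0, 3]].
Characteristic polynomial det(A - λI) = λ^2 - λ - 6 = 0.
Eigenvalues λ = -2, 3.
For λ=-2: (A-λI) row 1 is [0, -5], so an eigenvector is (-1, 0).
For λ=3: (A-λI) row 1 is [-5, -5], so an eigenvector is (-1, 1).
General solution: C_1e^(-2t)(-1,0) + C_2e^(3t)(-1,1).
Applying p(0)=-4, q(0)=-3 gives C_1=7, C_2=-3.

p(t) = 3e^(3t) - 7e^(-2t), q(t) = -3e^(3t)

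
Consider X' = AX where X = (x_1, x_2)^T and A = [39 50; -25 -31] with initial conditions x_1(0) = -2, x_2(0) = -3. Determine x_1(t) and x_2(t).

Coefficient matrix A = [[39, 50], [-25, -31]].
Characteristic polynomial det(A - λI) = λ^2 - 8λ + 41 = 0.
Eigenvalues λ = 4 ± 5i (complex conjugate pair).
For λ=4+5i: an eigenvector is (3,-2) - i(1,-1) = (3 - i, -2 + i).
A real fundamental pair from Re and Im of e^((4+5i)t)v: X_1 = e^(4t)(cos(5t)·(3,-2) + sin(5t)·(1,-1)), X_2 = e^(4t)(sin(5t)·(3,-2) - cos(5t)·(1,-1)).
General solution: c_1X_1 + c_2X_2.
Applying x_1(0)=-2, x_2(0)=-3 gives c_1=-5, c_2=-13.

x_1(t) = -44e^(4t)sin(5t) - 2e^(4t)cos(5t), x_2(t) = 31e^(4t)sin(5t) - 3e^(4t)cos(5t)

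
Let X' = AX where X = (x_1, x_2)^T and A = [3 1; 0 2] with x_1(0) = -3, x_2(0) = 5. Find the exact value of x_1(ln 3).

9

A = [[3,1],[0,2]]; eigenvalues λ = 2, 3.
Eigenvectors: (1,-1) for λ=2, (-1,0) for λ=3.
From the initial condition, c_1 = -5, c_2 = -2.
x_1(ln 3) = (-5)(3^2)(1) + (-2)(3^3)(-1) = 9.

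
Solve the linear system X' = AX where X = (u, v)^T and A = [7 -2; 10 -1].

u(t) = -c_1e^(3t)sin(2t) + c_2e^(3t)cos(2t), v(t) = -2c_1e^(3t)sin(2t) + c_1e^(3t)cos(2t) + c_2e^(3t)sin(2t) + 2c_2e^(3t)cos(2t)

Coefficient matrix A = [[7, -2], [10, -1]].
Characteristic polynomial det(A - λI) = λ^2 - 6λ + 13 = 0.
Eigenvalues λ = 3 ± 2i (complex conjugate pair).
For λ=3+2i: an eigenvector is (0,1) - i(-1,-2) = (0 + i, 1 + 2i).
A real fundamental pair from Re and Im of e^((3+2i)t)v: X_1 = e^(3t)(cos(2t)·(0,1) + sin(2t)·(-1,-2)), X_2 = e^(3t)(sin(2t)·(0,1) - cos(2t)·(-1,-2)).
General solution: c_1X_1 + c_2X_2.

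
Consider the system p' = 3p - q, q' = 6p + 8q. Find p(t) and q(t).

Coefficient matrix A = [[3, -1], [6, 8]].
Characteristic polynomial det(A - λI) = λ^2 - 11λ + 30 = 0.
Eigenvalues λ = 5, 6.
For λ=5: (A-λI) row 1 is [-2, -1], so an eigenvector is (1, -2).
For λ=6: (A-λI) row 1 is [-3, -1], so an eigenvector is (-1, 3).
General solution: K_1e^(5t)(1,-2) + K_2e^(6t)(-1,3).

p(t) = K_1e^(5t) - K_2e^(6t), q(t) = -2K_1e^(5t) + 3K_2e^(6t)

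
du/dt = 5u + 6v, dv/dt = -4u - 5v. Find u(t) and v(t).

Coefficient matrix A = [[5, 6], [-4, -5]].
Characteristic polynomial det(A - λI) = λ^2 - 1 = 0.
Eigenvalues λ = -1, 1.
For λ=-1: (A-λI) row 1 is [6, 6], so an eigenvector is (-1, 1).
For λ=1: (A-λI) row 1 is [4, 6], so an eigenvector is (-3, 2).
General solution: K_1e^(-t)(-1,1) + K_2e^(t)(-3,2).

u(t) = -K_1e^(-t) - 3K_2e^(t), v(t) = K_1e^(-t) + 2K_2e^(t)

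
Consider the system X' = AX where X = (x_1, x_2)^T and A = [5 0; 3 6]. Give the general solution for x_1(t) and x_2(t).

x_1(t) = -K_1e^(5t), x_2(t) = 3K_1e^(5t) - K_2e^(6t)

Coefficient matrix A = [[5, 0], [3, 6]].
Characteristic polynomial det(A - λI) = λ^2 - 11λ + 30 = 0.
Eigenvalues λ = 5, 6.
For λ=5: (A-λI) row 2 is [3, 1], so an eigenvector is (-1, 3).
For λ=6: (A-λI) row 1 is [-1, 0], so an eigenvector is (0, -1).
General solution: K_1e^(5t)(-1,3) + K_2e^(6t)(0,-1).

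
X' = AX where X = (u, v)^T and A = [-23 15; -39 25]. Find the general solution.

Coefficient matrix A = [[-23, 15], [-39, 25]].
Characteristic polynomial det(A - λI) = λ^2 - 2λ + 10 = 0.
Eigenvalues λ = 1 ± 3i (complex conjugate pair).
For λ=1+3i: an eigenvector is (-1,-2) - i(-2,-3) = (-1 + 2i, -2 + 3i).
A real fundamental pair from Re and Im of e^((1+3i)t)v: X_1 = e^(t)(cos(3t)·(-1,-2) + sin(3t)·(-2,-3)), X_2 = e^(t)(sin(3t)·(-1,-2) - cos(3t)·(-2,-3)).
General solution: K_1X_1 + K_2X_2.

u(t) = -2K_1e^(t)sin(3t) - K_1e^(t)cos(3t) - K_2e^(t)sin(3t) + 2K_2e^(t)cos(3t), v(t) = -3K_1e^(t)sin(3t) - 2K_1e^(t)cos(3t) - 2K_2e^(t)sin(3t) + 3K_2e^(t)cos(3t)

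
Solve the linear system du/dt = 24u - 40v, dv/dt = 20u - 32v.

u(t) = c_1e^(-4t)sin(4t) + 3c_1e^(-4t)cos(4t) + 3c_2e^(-4t)sin(4t) - c_2e^(-4t)cos(4t), v(t) = c_1e^(-4t)sin(4t) + 2c_1e^(-4t)cos(4t) + 2c_2e^(-4t)sin(4t) - c_2e^(-4t)cos(4t)

Coefficient matrix A = [[24, -40], [20, -32]].
Characteristic polynomial det(A - λI) = λ^2 + 8λ + 32 = 0.
Eigenvalues λ = -4 ± 4i (complex conjugate pair).
For λ=-4+4i: an eigenvector is (3,2) - i(1,1) = (3 - i, 2 - i).
A real fundamental pair from Re and Im of e^((-4+4i)t)v: X_1 = e^(-4t)(cos(4t)·(3,2) + sin(4t)·(1,1)), X_2 = e^(-4t)(sin(4t)·(3,2) - cos(4t)·(1,1)).
General solution: c_1X_1 + c_2X_2.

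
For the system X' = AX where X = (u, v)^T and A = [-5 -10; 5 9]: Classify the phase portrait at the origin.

A = [[-5,-10],[5,9]]; det(A-λI) = λ^2 - 4λ + 5.
λ = 2 ± i: positive real part.

unstable spiral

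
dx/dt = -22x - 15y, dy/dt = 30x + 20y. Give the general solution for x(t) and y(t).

x(t) = -c_1e^(-t)sin(3t) - 2c_1e^(-t)cos(3t) - 2c_2e^(-t)sin(3t) + c_2e^(-t)cos(3t), y(t) = c_1e^(-t)sin(3t) + 3c_1e^(-t)cos(3t) + 3c_2e^(-t)sin(3t) - c_2e^(-t)cos(3t)

Coefficient matrix A = [[-22, -15], [30, 20]].
Characteristic polynomial det(A - λI) = λ^2 + 2λ + 10 = 0.
Eigenvalues λ = -1 ± 3i (complex conjugate pair).
For λ=-1+3i: an eigenvector is (-2,3) - i(-1,1) = (-2 + i, 3 - i).
A real fundamental pair from Re and Im of e^((-1+3i)t)v: X_1 = e^(-t)(cos(3t)·(-2,3) + sin(3t)·(-1,1)), X_2 = e^(-t)(sin(3t)·(-2,3) - cos(3t)·(-1,1)).
General solution: c_1X_1 + c_2X_2.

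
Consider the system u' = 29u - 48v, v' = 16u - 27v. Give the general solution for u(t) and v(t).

Coefficient matrix A = [[29, -48], [16, -27]].
Characteristic polynomial det(A - λI) = λ^2 - 2λ - 15 = 0.
Eigenvalues λ = 5, -3.
For λ=5: (A-λI) row 1 is [24, -48], so an eigenvector is (2, 1).
For λ=-3: (A-λI) row 1 is [32, -48], so an eigenvector is (-3, -2).
General solution: K_1e^(5t)(2,1) + K_2e^(-3t)(-3,-2).

u(t) = 2K_1e^(5t) - 3K_2e^(-3t), v(t) = K_1e^(5t) - 2K_2e^(-3t)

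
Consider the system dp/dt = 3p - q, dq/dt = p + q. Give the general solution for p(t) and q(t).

p(t) = -c_1e^(2t) - c_2te^(2t) + 2c_2e^(2t), q(t) = -c_1e^(2t) - c_2te^(2t) + 3c_2e^(2t)

Coefficient matrix A = [[3, -1], [1, 1]].
Characteristic polynomial det(A - λI) = λ^2 - 4λ + 4 = 0.
Single eigenvalue λ = 2 with algebraic multiplicity 2.
Eigenvector v = (-1,-1); generalized eigenvector w with (A-λI)w=v is (2,3).
General solution: e^(2t)[c_1·v + c_2·(t·v + w)].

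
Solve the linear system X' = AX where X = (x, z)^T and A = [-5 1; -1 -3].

x(t) = c_1e^(-4t) + c_2te^(-4t) - 3c_2e^(-4t), z(t) = c_1e^(-4t) + c_2te^(-4t) - 2c_2e^(-4t)

Coefficient matrix A = [[-5, 1], [-1, -3]].
Characteristic polynomial det(A - λI) = λ^2 + 8λ + 16 = 0.
Single eigenvalue λ = -4 with algebraic multiplicity 2.
Eigenvector v = (1,1); generalized eigenvector w with (A-λI)w=v is (-3,-2).
General solution: e^(-4t)[c_1·v + c_2·(t·v + w)].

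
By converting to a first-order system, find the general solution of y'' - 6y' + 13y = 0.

y(t) = C_1e^(3t)cos(2t) + C_2e^(3t)sin(2t)

Let x_1 = y, x_2 = y'. Then x_1' = x_2 and x_2' = -13x_1 + 6x_2.
A = [[0,1],[-13,6]]; det(A-λI) = λ^2 - 6λ + 13.
Eigenvalues λ = 3 ± 2i.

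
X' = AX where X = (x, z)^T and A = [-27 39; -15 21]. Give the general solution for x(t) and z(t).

x(t) = 3C_1e^(-3t)sin(3t) - 2C_1e^(-3t)cos(3t) - 2C_2e^(-3t)sin(3t) - 3C_2e^(-3t)cos(3t), z(t) = 2C_1e^(-3t)sin(3t) - C_1e^(-3t)cos(3t) - C_2e^(-3t)sin(3t) - 2C_2e^(-3t)cos(3t)

Coefficient matrix A = [[-27, 39], [-15, 21]].
Characteristic polynomial det(A - λI) = λ^2 + 6λ + 18 = 0.
Eigenvalues λ = -3 ± 3i (complex conjugate pair).
For λ=-3+3i: an eigenvector is (-2,-1) - i(3,2) = (-2 - 3i, -1 - 2i).
A real fundamental pair from Re and Im of e^((-3+3i)t)v: X_1 = e^(-3t)(cos(3t)·(-2,-1) + sin(3t)·(3,2)), X_2 = e^(-3t)(sin(3t)·(-2,-1) - cos(3t)·(3,2)).
General solution: C_1X_1 + C_2X_2.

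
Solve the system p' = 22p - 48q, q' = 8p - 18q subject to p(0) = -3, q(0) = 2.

p(t) = -21e^(6t) + 18e^(-2t), q(t) = -7e^(6t) + 9e^(-2t)

Coefficient matrix A = [[22, -48], [8, -18]].
Characteristic polynomial det(A - λI) = λ^2 - 4λ - 12 = 0.
Eigenvalues λ = -2, 6.
For λ=-2: (A-λI) row 1 is [24, -48], so an eigenvector is (2, 1).
For λ=6: (A-λI) row 1 is [16, -48], so an eigenvector is (-3, -1).
General solution: K_1e^(-2t)(2,1) + K_2e^(6t)(-3,-1).
Applying p(0)=-3, q(0)=2 gives K_1=9, K_2=7.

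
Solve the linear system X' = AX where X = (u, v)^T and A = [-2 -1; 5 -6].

Coefficient matrix A = [[-2, -1], [5, -6]].
Characteristic polynomial det(A - λI) = λ^2 + 8λ + 17 = 0.
Eigenvalues λ = -4 ± i (complex conjugate pair).
For λ=-4+i: an eigenvector is (-1,-2) - i(0,-1) = (-1, -2 + i).
A real fundamental pair from Re and Im of e^((-4+i)t)v: X_1 = e^(-4t)(cos(t)·(-1,-2) + sin(t)·(0,-1)), X_2 = e^(-4t)(sin(t)·(-1,-2) - cos(t)·(0,-1)).
General solution: C_1X_1 + C_2X_2.

u(t) = -C_1e^(-4t)cos(t) - C_2e^(-4t)sin(t), v(t) = -C_1e^(-4t)sin(t) - 2C_1e^(-4t)cos(t) - 2C_2e^(-4t)sin(t) + C_2e^(-4t)cos(t)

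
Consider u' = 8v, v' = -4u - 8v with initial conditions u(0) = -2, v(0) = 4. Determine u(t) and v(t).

Coefficient matrix A = [[0, 8], [-4, -8]].
Characteristic polynomial det(A - λI) = λ^2 + 8λ + 32 = 0.
Eigenvalues λ = -4 ± 4i (complex conjugate pair).
For λ=-4+4i: an eigenvector is (1,-1) - i(-1,0) = (1 + i, -1).
A real fundamental pair from Re and Im of e^((-4+4i)t)v: X_1 = e^(-4t)(cos(4t)·(1,-1) + sin(4t)·(-1,0)), X_2 = e^(-4t)(sin(4t)·(1,-1) - cos(4t)·(-1,0)).
General solution: C_1X_1 + C_2X_2.
Applying u(0)=-2, v(0)=4 gives C_1=-4, C_2=2.

u(t) = 6e^(-4t)sin(4t) - 2e^(-4t)cos(4t), v(t) = -2e^(-4t)sin(4t) + 4e^(-4t)cos(4t)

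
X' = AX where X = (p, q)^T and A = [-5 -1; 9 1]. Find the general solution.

p(t) = -K_1e^(-2t) - K_2te^(-2t), q(t) = 3K_1e^(-2t) + 3K_2te^(-2t) + K_2e^(-2t)

Coefficient matrix A = [[-5, -1], [9, 1]].
Characteristic polynomial det(A - λI) = λ^2 + 4λ + 4 = 0.
Single eigenvalue λ = -2 with algebraic multiplicity 2.
Eigenvector v = (-1,3); generalized eigenvector w with (A-λI)w=v is (0,1).
General solution: e^(-2t)[K_1·v + K_2·(t·v + w)].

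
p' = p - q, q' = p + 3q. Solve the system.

p(t) = c_1e^(2t) + c_2te^(2t) + c_2e^(2t), q(t) = -c_1e^(2t) - c_2te^(2t) - 2c_2e^(2t)

Coefficient matrix A = [[1, -1], [1, 3]].
Characteristic polynomial det(A - λI) = λ^2 - 4λ + 4 = 0.
Single eigenvalue λ = 2 with algebraic multiplicity 2.
Eigenvector v = (1,-1); generalized eigenvector w with (A-λI)w=v is (1,-2).
General solution: e^(2t)[c_1·v + c_2·(t·v + w)].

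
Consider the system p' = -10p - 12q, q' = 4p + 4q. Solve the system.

p(t) = 2c_1e^(-4t) + 3c_2e^(-2t), q(t) = -c_1e^(-4t) - 2c_2e^(-2t)

Coefficient matrix A = [[-10, -12], [4, 4]].
Characteristic polynomial det(A - λI) = λ^2 + 6λ + 8 = 0.
Eigenvalues λ = -4, -2.
For λ=-4: (A-λI) row 1 is [-6, -12], so an eigenvector is (2, -1).
For λ=-2: (A-λI) row 1 is [-8, -12], so an eigenvector is (3, -2).
General solution: c_1e^(-4t)(2,-1) + c_2e^(-2t)(3,-2).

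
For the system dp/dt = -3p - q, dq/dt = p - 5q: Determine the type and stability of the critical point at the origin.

A = [[-3,-1],[1,-5]]; det(A-λI) = λ^2 + 8λ + 16.
repeated λ = -4 with a single eigenvector.

stable improper node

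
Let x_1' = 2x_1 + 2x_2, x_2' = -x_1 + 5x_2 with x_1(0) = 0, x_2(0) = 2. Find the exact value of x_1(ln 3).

216

A = [[2,2],[-1,5]]; eigenvalues λ = 4, 3.
Eigenvectors: (-1,-1) for λ=4, (2,1) for λ=3.
From the initial condition, c_1 = -4, c_2 = -2.
x_1(ln 3) = (-4)(3^4)(-1) + (-2)(3^3)(2) = 216.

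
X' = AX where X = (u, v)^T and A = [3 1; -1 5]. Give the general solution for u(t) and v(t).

Coefficient matrix A = [[3, 1], [-1, 5]].
Characteristic polynomial det(A - λI) = λ^2 - 8λ + 16 = 0.
Single eigenvalue λ = 4 with algebraic multiplicity 2.
Eigenvector v = (1,1); generalized eigenvector w with (A-λI)w=v is (-3,-2).
General solution: e^(4t)[K_1·v + K_2·(t·v + w)].

u(t) = K_1e^(4t) + K_2te^(4t) - 3K_2e^(4t), v(t) = K_1e^(4t) + K_2te^(4t) - 2K_2e^(4t)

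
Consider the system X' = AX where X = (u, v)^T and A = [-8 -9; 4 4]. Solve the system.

u(t) = 3C_1e^(-2t) + 3C_2te^(-2t) + C_2e^(-2t), v(t) = -2C_1e^(-2t) - 2C_2te^(-2t) - C_2e^(-2t)

Coefficient matrix A = [[-8, -9], [4, 4]].
Characteristic polynomial det(A - λI) = λ^2 + 4λ + 4 = 0.
Single eigenvalue λ = -2 with algebraic multiplicity 2.
Eigenvector v = (3,-2); generalized eigenvector w with (A-λI)w=v is (1,-1).
General solution: e^(-2t)[C_1·v + C_2·(t·v + w)].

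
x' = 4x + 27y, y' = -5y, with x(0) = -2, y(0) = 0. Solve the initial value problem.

Coefficient matrix A = [[4, 27], [0, -5]].
Characteristic polynomial det(A - λI) = λ^2 + λ - 20 = 0.
Eigenvalues λ = -5, 4.
For λ=-5: (A-λI) row 1 is [9, 27], so an eigenvector is (3, -1).
For λ=4: (A-λI) row 1 is [0, 27], so an eigenvector is (-1, 0).
General solution: K_1e^(-5t)(3,-1) + K_2e^(4t)(-1,0).
Applying x(0)=-2, y(0)=0 gives K_1=0, K_2=2.

x(t) = -2e^(4t), y(t) = 0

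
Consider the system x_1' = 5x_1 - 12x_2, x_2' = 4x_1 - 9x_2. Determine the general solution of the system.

Coefficient matrix A = [[5, -12], [4, -9]].
Characteristic polynomial det(A - λI) = λ^2 + 4λ + 3 = 0.
Eigenvalues λ = -1, -3.
For λ=-1: (A-λI) row 1 is [6, -12], so an eigenvector is (-2, -1).
For λ=-3: (A-λI) row 1 is [8, -12], so an eigenvector is (3, 2).
General solution: K_1e^(-t)(-2,-1) + K_2e^(-3t)(3,2).

x_1(t) = -2K_1e^(-t) + 3K_2e^(-3t), x_2(t) = -K_1e^(-t) + 2K_2e^(-3t)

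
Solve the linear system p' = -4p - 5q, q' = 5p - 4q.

Coefficient matrix A = [[-4, -5], [5, -4]].
Characteristic polynomial det(A - λI) = λ^2 + 8λ + 41 = 0.
Eigenvalues λ = -4 ± 5i (complex conjugate pair).
For λ=-4+5i: an eigenvector is (0,1) - i(-1,0) = (0 + i, 1).
A real fundamental pair from Re and Im of e^((-4+5i)t)v: X_1 = e^(-4t)(cos(5t)·(0,1) + sin(5t)·(-1,0)), X_2 = e^(-4t)(sin(5t)·(0,1) - cos(5t)·(-1,0)).
General solution: c_1X_1 + c_2X_2.

p(t) = -c_1e^(-4t)sin(5t) + c_2e^(-4t)cos(5t), q(t) = c_1e^(-4t)cos(5t) + c_2e^(-4t)sin(5t)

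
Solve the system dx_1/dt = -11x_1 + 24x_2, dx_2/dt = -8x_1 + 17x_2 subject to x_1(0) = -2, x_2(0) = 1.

x_1(t) = 12e^(5t) - 14e^(t), x_2(t) = 8e^(5t) - 7e^(t)

Coefficient matrix A = [[-11, 24], [-8, 17]].
Characteristic polynomial det(A - λI) = λ^2 - 6λ + 5 = 0.
Eigenvalues λ = 5, 1.
For λ=5: (A-λI) row 1 is [-16, 24], so an eigenvector is (-3, -2).
For λ=1: (A-λI) row 1 is [-12, 24], so an eigenvector is (-2, -1).
General solution: C_1e^(5t)(-3,-2) + C_2e^(t)(-2,-1).
Applying x_1(0)=-2, x_2(0)=1 gives C_1=-4, C_2=7.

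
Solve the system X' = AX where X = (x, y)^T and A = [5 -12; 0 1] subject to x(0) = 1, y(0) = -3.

Coefficient matrix A = [[5, -12], [0, 1]].
Characteristic polynomial det(A - λI) = λ^2 - 6λ + 5 = 0.
Eigenvalues λ = 5, 1.
For λ=5: (A-λI) row 1 is [0, -12], so an eigenvector is (-1, 0).
For λ=1: (A-λI) row 1 is [4, -12], so an eigenvector is (3, 1).
General solution: K_1e^(5t)(-1,0) + K_2e^(t)(3,1).
Applying x(0)=1, y(0)=-3 gives K_1=-10, K_2=-3.

x(t) = 10e^(5t) - 9e^(t), y(t) = -3e^(t)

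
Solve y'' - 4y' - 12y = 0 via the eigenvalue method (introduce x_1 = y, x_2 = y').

y(t) = K_1e^(6t) + K_2e^(-2t)

Let x_1 = y, x_2 = y'. Then x_1' = x_2 and x_2' = 12x_1 + 4x_2.
A = [[0,1],[12,4]]; det(A-λI) = λ^2 - 4λ - 12.
Eigenvalues λ = 6, -2 with eigenvectors (1,6), (1,-2).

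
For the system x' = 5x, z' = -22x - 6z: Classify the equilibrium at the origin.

A = [[5,0],[-22,-6]]; det(A-λI) = λ^2 + λ - 30.
λ = -6, 5: opposite signs.

saddle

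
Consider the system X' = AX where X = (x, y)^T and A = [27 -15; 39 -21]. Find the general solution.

x(t) = c_1e^(3t)sin(3t) + 2c_1e^(3t)cos(3t) + 2c_2e^(3t)sin(3t) - c_2e^(3t)cos(3t), y(t) = 2c_1e^(3t)sin(3t) + 3c_1e^(3t)cos(3t) + 3c_2e^(3t)sin(3t) - 2c_2e^(3t)cos(3t)

Coefficient matrix A = [[27, -15], [39, -21]].
Characteristic polynomial det(A - λI) = λ^2 - 6λ + 18 = 0.
Eigenvalues λ = 3 ± 3i (complex conjugate pair).
For λ=3+3i: an eigenvector is (2,3) - i(1,2) = (2 - i, 3 - 2i).
A real fundamental pair from Re and Im of e^((3+3i)t)v: X_1 = e^(3t)(cos(3t)·(2,3) + sin(3t)·(1,2)), X_2 = e^(3t)(sin(3t)·(2,3) - cos(3t)·(1,2)).
General solution: c_1X_1 + c_2X_2.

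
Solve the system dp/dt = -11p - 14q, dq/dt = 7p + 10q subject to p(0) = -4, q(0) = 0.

p(t) = 4e^(3t) - 8e^(-4t), q(t) = -4e^(3t) + 4e^(-4t)

Coefficient matrix A = [[-11, -14], [7, 10]].
Characteristic polynomial det(A - λI) = λ^2 + λ - 12 = 0.
Eigenvalues λ = -4, 3.
For λ=-4: (A-λI) row 1 is [-7, -14], so an eigenvector is (-2, 1).
For λ=3: (A-λI) row 1 is [-14, -14], so an eigenvector is (-1, 1).
General solution: c_1e^(-4t)(-2,1) + c_2e^(3t)(-1,1).
Applying p(0)=-4, q(0)=0 gives c_1=4, c_2=-4.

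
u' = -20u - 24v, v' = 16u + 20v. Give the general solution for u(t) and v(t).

Coefficient matrix A = [[-20, -24], [16, 20]].
Characteristic polynomial det(A - λI) = λ^2 - 16 = 0.
Eigenvalues λ = -4, 4.
For λ=-4: (A-λI) row 1 is [-16, -24], so an eigenvector is (3, -2).
For λ=4: (A-λI) row 1 is [-24, -24], so an eigenvector is (1, -1).
General solution: K_1e^(-4t)(3,-2) + K_2e^(4t)(1,-1).

u(t) = 3K_1e^(-4t) + K_2e^(4t), v(t) = -2K_1e^(-4t) - K_2e^(4t)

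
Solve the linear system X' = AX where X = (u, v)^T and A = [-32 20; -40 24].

u(t) = -2C_1e^(-4t)sin(4t) + C_1e^(-4t)cos(4t) + C_2e^(-4t)sin(4t) + 2C_2e^(-4t)cos(4t), v(t) = -3C_1e^(-4t)sin(4t) + C_1e^(-4t)cos(4t) + C_2e^(-4t)sin(4t) + 3C_2e^(-4t)cos(4t)

Coefficient matrix A = [[-32, 20], [-40, 24]].
Characteristic polynomial det(A - λI) = λ^2 + 8λ + 32 = 0.
Eigenvalues λ = -4 ± 4i (complex conjugate pair).
For λ=-4+4i: an eigenvector is (1,1) - i(-2,-3) = (1 + 2i, 1 + 3i).
A real fundamental pair from Re and Im of e^((-4+4i)t)v: X_1 = e^(-4t)(cos(4t)·(1,1) + sin(4t)·(-2,-3)), X_2 = e^(-4t)(sin(4t)·(1,1) - cos(4t)·(-2,-3)).
General solution: C_1X_1 + C_2X_2.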